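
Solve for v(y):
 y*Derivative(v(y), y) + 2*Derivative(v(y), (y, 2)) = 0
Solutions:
 v(y) = C1 + C2*erf(y/2)


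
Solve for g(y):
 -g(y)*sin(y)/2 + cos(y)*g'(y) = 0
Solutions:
 g(y) = C1/sqrt(cos(y))


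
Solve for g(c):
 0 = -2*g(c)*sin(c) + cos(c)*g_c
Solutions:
 g(c) = C1/cos(c)^2


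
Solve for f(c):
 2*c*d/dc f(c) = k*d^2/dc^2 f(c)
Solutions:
 f(c) = C1 + C2*erf(c*sqrt(-1/k))/sqrt(-1/k)


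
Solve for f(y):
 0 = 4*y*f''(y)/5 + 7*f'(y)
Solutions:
 f(y) = C1 + C2/y^(31/4)


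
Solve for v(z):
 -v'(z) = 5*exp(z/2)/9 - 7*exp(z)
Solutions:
 v(z) = C1 - 10*exp(z/2)/9 + 7*exp(z)


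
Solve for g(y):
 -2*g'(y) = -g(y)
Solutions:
 g(y) = C1*exp(y/2)


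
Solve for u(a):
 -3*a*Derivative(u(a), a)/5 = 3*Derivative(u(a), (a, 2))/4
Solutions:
 u(a) = C1 + C2*erf(sqrt(10)*a/5)


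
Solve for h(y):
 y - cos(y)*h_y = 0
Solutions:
 h(y) = C1 + Integral(y/cos(y), y)


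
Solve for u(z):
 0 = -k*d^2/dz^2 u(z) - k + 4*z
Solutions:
 u(z) = C1 + C2*z - z^2/2 + 2*z^3/(3*k)


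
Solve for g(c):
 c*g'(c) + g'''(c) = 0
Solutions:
 g(c) = C1 + Integral(C2*airyai(-c) + C3*airybi(-c), c)


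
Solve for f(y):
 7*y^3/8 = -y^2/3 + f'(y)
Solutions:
 f(y) = C1 + 7*y^4/32 + y^3/9


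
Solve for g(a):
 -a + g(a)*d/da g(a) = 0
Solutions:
 g(a) = -sqrt(C1 + a^2)
 g(a) = sqrt(C1 + a^2)


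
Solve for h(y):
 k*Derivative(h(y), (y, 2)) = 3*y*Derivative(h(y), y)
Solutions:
 h(y) = C1 + C2*erf(sqrt(6)*y*sqrt(-1/k)/2)/sqrt(-1/k)


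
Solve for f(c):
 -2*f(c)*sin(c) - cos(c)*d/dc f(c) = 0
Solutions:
 f(c) = C1*cos(c)^2


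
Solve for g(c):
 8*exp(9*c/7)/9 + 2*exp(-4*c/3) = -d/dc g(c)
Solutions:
 g(c) = C1 - 56*exp(9*c/7)/81 + 3*exp(-4*c/3)/2


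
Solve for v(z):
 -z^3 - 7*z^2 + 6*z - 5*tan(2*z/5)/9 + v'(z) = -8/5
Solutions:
 v(z) = C1 + z^4/4 + 7*z^3/3 - 3*z^2 - 8*z/5 - 25*log(cos(2*z/5))/18


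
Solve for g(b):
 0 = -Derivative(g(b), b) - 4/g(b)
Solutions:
 g(b) = -sqrt(C1 - 8*b)
 g(b) = sqrt(C1 - 8*b)


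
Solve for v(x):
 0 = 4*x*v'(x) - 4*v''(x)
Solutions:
 v(x) = C1 + C2*erfi(sqrt(2)*x/2)


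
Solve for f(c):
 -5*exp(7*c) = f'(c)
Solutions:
 f(c) = C1 - 5*exp(7*c)/7


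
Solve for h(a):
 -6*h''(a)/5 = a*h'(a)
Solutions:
 h(a) = C1 + C2*erf(sqrt(15)*a/6)


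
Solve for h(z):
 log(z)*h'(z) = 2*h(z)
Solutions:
 h(z) = C1*exp(2*li(z))


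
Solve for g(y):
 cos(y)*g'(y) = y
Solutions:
 g(y) = C1 + Integral(y/cos(y), y)


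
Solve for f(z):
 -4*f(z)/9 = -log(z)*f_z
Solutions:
 f(z) = C1*exp(4*li(z)/9)


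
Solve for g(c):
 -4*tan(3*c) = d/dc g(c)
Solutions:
 g(c) = C1 + 4*log(cos(3*c))/3


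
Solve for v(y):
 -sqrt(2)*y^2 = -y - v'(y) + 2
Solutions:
 v(y) = C1 + sqrt(2)*y^3/3 - y^2/2 + 2*y


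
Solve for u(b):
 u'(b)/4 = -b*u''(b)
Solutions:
 u(b) = C1 + C2*b^(3/4)


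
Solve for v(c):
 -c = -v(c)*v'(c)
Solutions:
 v(c) = -sqrt(C1 + c^2)
 v(c) = sqrt(C1 + c^2)


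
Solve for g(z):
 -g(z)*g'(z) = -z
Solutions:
 g(z) = -sqrt(C1 + z^2)
 g(z) = sqrt(C1 + z^2)


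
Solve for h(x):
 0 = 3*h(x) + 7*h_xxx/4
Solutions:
 h(x) = C3*exp(x*(-12^(1/3)*7^(2/3) + 3*14^(2/3)*3^(1/3))/28)*sin(14^(2/3)*3^(5/6)*x/14) + C4*exp(x*(-12^(1/3)*7^(2/3) + 3*14^(2/3)*3^(1/3))/28)*cos(14^(2/3)*3^(5/6)*x/14) + C5*exp(-x*(12^(1/3)*7^(2/3) + 3*14^(2/3)*3^(1/3))/28) + (C1*sin(14^(2/3)*3^(5/6)*x/14) + C2*cos(14^(2/3)*3^(5/6)*x/14))*exp(12^(1/3)*7^(2/3)*x/14)


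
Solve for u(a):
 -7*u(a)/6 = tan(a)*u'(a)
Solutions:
 u(a) = C1/sin(a)^(7/6)


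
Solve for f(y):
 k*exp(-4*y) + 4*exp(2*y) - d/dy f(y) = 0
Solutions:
 f(y) = C1 - k*exp(-4*y)/4 + 2*exp(2*y)


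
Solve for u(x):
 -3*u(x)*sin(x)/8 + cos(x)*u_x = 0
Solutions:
 u(x) = C1/cos(x)^(3/8)


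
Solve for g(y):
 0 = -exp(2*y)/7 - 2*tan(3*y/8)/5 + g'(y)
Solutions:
 g(y) = C1 + exp(2*y)/14 - 16*log(cos(3*y/8))/15


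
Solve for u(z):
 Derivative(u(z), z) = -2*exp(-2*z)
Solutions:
 u(z) = C1 + exp(-2*z)


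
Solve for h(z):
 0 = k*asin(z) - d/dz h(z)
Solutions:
 h(z) = C1 + k*(z*asin(z) + sqrt(1 - z^2))


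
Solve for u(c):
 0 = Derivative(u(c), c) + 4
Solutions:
 u(c) = C1 - 4*c


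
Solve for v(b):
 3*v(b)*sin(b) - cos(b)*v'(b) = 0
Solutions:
 v(b) = C1/cos(b)^3


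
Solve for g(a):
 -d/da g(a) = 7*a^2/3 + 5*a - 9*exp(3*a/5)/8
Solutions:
 g(a) = C1 - 7*a^3/9 - 5*a^2/2 + 15*exp(3*a/5)/8


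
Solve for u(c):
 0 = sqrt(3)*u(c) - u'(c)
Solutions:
 u(c) = C1*exp(sqrt(3)*c)


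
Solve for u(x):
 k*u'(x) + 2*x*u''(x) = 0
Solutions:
 u(x) = C1 + x^(1 - re(k)/2)*(C2*sin(log(x)*Abs(im(k))/2) + C3*cos(log(x)*im(k)/2))


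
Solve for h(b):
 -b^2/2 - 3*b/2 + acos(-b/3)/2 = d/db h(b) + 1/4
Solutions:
 h(b) = C1 - b^3/6 - 3*b^2/4 + b*acos(-b/3)/2 - b/4 + sqrt(9 - b^2)/2


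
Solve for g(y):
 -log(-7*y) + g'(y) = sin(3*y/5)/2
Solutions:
 g(y) = C1 + y*log(-y) - y + y*log(7) - 5*cos(3*y/5)/6


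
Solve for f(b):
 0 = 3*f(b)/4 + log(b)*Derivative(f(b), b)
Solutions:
 f(b) = C1*exp(-3*li(b)/4)


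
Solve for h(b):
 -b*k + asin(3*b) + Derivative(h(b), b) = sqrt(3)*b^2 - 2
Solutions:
 h(b) = C1 + sqrt(3)*b^3/3 + b^2*k/2 - b*asin(3*b) - 2*b - sqrt(1 - 9*b^2)/3


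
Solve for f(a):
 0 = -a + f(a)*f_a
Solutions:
 f(a) = -sqrt(C1 + a^2)
 f(a) = sqrt(C1 + a^2)


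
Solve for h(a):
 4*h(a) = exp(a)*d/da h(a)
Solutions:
 h(a) = C1*exp(-4*exp(-a))


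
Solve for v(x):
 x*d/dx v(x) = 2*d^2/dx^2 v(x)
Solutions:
 v(x) = C1 + C2*erfi(x/2)


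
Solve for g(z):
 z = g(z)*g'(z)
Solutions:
 g(z) = -sqrt(C1 + z^2)
 g(z) = sqrt(C1 + z^2)


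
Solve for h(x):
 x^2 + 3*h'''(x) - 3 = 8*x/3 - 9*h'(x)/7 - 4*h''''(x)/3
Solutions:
 h(x) = C1 + C2*exp(3*x*(-14 + 7*7^(1/3)/(4*sqrt(11) + 15)^(1/3) + 7^(2/3)*(4*sqrt(11) + 15)^(1/3))/56)*sin(3*sqrt(3)*7^(1/3)*x*(-7^(1/3)*(4*sqrt(11) + 15)^(1/3) + 7/(4*sqrt(11) + 15)^(1/3))/56) + C3*exp(3*x*(-14 + 7*7^(1/3)/(4*sqrt(11) + 15)^(1/3) + 7^(2/3)*(4*sqrt(11) + 15)^(1/3))/56)*cos(3*sqrt(3)*7^(1/3)*x*(-7^(1/3)*(4*sqrt(11) + 15)^(1/3) + 7/(4*sqrt(11) + 15)^(1/3))/56) + C4*exp(-3*x*(7*7^(1/3)/(4*sqrt(11) + 15)^(1/3) + 7 + 7^(2/3)*(4*sqrt(11) + 15)^(1/3))/28) - 7*x^3/27 + 28*x^2/27 + 161*x/27


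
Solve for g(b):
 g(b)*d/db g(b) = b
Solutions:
 g(b) = -sqrt(C1 + b^2)
 g(b) = sqrt(C1 + b^2)


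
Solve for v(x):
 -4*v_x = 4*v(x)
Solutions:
 v(x) = C1*exp(-x)


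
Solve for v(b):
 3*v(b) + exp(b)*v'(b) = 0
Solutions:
 v(b) = C1*exp(3*exp(-b))


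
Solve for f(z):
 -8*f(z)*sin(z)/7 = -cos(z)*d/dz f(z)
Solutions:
 f(z) = C1/cos(z)^(8/7)


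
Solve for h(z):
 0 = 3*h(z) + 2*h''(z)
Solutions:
 h(z) = C1*sin(sqrt(6)*z/2) + C2*cos(sqrt(6)*z/2)


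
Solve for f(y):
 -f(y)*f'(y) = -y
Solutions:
 f(y) = -sqrt(C1 + y^2)
 f(y) = sqrt(C1 + y^2)


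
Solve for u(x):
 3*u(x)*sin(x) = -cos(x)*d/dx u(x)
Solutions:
 u(x) = C1*cos(x)^3


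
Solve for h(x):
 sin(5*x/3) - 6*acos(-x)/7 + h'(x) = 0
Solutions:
 h(x) = C1 + 6*x*acos(-x)/7 + 6*sqrt(1 - x^2)/7 + 3*cos(5*x/3)/5


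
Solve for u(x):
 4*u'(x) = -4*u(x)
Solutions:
 u(x) = C1*exp(-x)


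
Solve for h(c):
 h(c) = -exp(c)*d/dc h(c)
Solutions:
 h(c) = C1*exp(exp(-c))


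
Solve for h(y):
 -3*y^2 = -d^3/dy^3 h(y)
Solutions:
 h(y) = C1 + C2*y + C3*y^2 + y^5/20


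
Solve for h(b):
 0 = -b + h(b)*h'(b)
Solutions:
 h(b) = -sqrt(C1 + b^2)
 h(b) = sqrt(C1 + b^2)


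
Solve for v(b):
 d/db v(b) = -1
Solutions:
 v(b) = C1 - b


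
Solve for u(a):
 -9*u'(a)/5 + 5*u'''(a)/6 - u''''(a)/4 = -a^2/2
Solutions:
 u(a) = C1 + C2*exp(a*(250*2^(2/3)*5^(1/3)/(81*sqrt(1561) + 4061)^(1/3) + 2^(1/3)*5^(2/3)*(81*sqrt(1561) + 4061)^(1/3) + 100)/90)*sin(10^(1/3)*sqrt(3)*a*(-5^(1/3)*(81*sqrt(1561) + 4061)^(1/3) + 250*2^(1/3)/(81*sqrt(1561) + 4061)^(1/3))/90) + C3*exp(a*(250*2^(2/3)*5^(1/3)/(81*sqrt(1561) + 4061)^(1/3) + 2^(1/3)*5^(2/3)*(81*sqrt(1561) + 4061)^(1/3) + 100)/90)*cos(10^(1/3)*sqrt(3)*a*(-5^(1/3)*(81*sqrt(1561) + 4061)^(1/3) + 250*2^(1/3)/(81*sqrt(1561) + 4061)^(1/3))/90) + C4*exp(a*(-2^(1/3)*5^(2/3)*(81*sqrt(1561) + 4061)^(1/3) - 250*2^(2/3)*5^(1/3)/(81*sqrt(1561) + 4061)^(1/3) + 50)/45) + 5*a^3/54 + 125*a/486


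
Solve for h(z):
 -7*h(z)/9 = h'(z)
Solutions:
 h(z) = C1*exp(-7*z/9)


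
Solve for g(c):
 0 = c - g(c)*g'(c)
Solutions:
 g(c) = -sqrt(C1 + c^2)
 g(c) = sqrt(C1 + c^2)


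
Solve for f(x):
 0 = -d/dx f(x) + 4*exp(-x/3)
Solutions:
 f(x) = C1 - 12*exp(-x/3)


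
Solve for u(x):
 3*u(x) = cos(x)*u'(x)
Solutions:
 u(x) = C1*(sin(x) + 1)^(3/2)/(sin(x) - 1)^(3/2)


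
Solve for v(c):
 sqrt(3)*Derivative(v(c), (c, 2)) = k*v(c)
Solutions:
 v(c) = C1*exp(-3^(3/4)*c*sqrt(k)/3) + C2*exp(3^(3/4)*c*sqrt(k)/3)


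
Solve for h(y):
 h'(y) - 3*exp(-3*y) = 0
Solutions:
 h(y) = C1 - exp(-3*y)


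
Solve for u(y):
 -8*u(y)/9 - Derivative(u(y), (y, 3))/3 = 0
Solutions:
 u(y) = C3*exp(-2*3^(2/3)*y/3) + (C1*sin(3^(1/6)*y) + C2*cos(3^(1/6)*y))*exp(3^(2/3)*y/3)


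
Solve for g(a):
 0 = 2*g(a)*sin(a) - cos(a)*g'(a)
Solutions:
 g(a) = C1/cos(a)^2


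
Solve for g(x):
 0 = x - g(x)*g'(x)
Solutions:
 g(x) = -sqrt(C1 + x^2)
 g(x) = sqrt(C1 + x^2)


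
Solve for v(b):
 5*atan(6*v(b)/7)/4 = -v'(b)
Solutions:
 Integral(1/atan(6*_y/7), (_y, v(b))) = C1 - 5*b/4


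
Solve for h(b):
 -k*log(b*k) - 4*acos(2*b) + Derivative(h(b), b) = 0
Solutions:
 h(b) = C1 + b*k*(log(b*k) - 1) + 4*b*acos(2*b) - 2*sqrt(1 - 4*b^2)


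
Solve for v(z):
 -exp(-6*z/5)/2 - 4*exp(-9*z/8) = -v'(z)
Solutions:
 v(z) = C1 - 5*exp(-6*z/5)/12 - 32*exp(-9*z/8)/9


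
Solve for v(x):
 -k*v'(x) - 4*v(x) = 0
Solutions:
 v(x) = C1*exp(-4*x/k)


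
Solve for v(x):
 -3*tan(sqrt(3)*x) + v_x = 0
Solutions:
 v(x) = C1 - sqrt(3)*log(cos(sqrt(3)*x))


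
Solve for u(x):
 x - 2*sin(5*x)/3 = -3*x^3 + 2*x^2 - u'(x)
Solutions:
 u(x) = C1 - 3*x^4/4 + 2*x^3/3 - x^2/2 - 2*cos(5*x)/15


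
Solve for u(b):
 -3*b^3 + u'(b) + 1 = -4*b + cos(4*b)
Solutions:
 u(b) = C1 + 3*b^4/4 - 2*b^2 - b + sin(4*b)/4


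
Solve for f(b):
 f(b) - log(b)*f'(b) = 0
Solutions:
 f(b) = C1*exp(li(b))


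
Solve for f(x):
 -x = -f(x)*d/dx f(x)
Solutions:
 f(x) = -sqrt(C1 + x^2)
 f(x) = sqrt(C1 + x^2)


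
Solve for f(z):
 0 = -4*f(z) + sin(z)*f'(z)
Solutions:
 f(z) = C1*(cos(z)^2 - 2*cos(z) + 1)/(cos(z)^2 + 2*cos(z) + 1)


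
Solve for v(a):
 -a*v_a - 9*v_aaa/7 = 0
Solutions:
 v(a) = C1 + Integral(C2*airyai(-21^(1/3)*a/3) + C3*airybi(-21^(1/3)*a/3), a)


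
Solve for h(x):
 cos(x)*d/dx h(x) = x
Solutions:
 h(x) = C1 + Integral(x/cos(x), x)


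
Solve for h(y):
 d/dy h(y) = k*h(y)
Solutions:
 h(y) = C1*exp(k*y)


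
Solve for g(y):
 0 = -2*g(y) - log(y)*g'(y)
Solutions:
 g(y) = C1*exp(-2*li(y))


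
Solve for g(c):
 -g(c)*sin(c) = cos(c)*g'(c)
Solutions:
 g(c) = C1*cos(c)


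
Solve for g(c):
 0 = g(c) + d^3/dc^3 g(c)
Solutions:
 g(c) = C3*exp(-c) + (C1*sin(sqrt(3)*c/2) + C2*cos(sqrt(3)*c/2))*exp(c/2)


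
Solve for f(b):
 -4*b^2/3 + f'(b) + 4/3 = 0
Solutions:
 f(b) = C1 + 4*b^3/9 - 4*b/3


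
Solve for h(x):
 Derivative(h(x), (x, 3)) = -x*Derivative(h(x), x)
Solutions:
 h(x) = C1 + Integral(C2*airyai(-x) + C3*airybi(-x), x)


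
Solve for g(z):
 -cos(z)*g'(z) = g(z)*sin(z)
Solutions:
 g(z) = C1*cos(z)


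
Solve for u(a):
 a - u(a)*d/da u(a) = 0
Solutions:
 u(a) = -sqrt(C1 + a^2)
 u(a) = sqrt(C1 + a^2)


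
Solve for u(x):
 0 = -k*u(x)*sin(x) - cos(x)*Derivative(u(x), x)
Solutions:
 u(x) = C1*exp(k*log(cos(x)))


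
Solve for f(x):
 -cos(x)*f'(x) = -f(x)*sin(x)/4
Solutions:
 f(x) = C1/cos(x)^(1/4)


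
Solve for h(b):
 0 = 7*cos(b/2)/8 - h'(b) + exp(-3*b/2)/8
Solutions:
 h(b) = C1 + 7*sin(b/2)/4 - exp(-3*b/2)/12


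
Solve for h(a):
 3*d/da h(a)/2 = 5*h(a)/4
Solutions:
 h(a) = C1*exp(5*a/6)


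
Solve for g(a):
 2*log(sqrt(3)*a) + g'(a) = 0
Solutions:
 g(a) = C1 - 2*a*log(a) - a*log(3) + 2*a


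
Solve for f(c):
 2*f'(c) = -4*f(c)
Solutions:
 f(c) = C1*exp(-2*c)


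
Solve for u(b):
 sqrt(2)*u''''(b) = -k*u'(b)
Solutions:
 u(b) = C1 + C2*exp(2^(5/6)*b*(-k)^(1/3)/2) + C3*exp(2^(5/6)*b*(-k)^(1/3)*(-1 + sqrt(3)*I)/4) + C4*exp(-2^(5/6)*b*(-k)^(1/3)*(1 + sqrt(3)*I)/4)


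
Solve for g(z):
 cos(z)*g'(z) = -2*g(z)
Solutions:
 g(z) = C1*(sin(z) - 1)/(sin(z) + 1)


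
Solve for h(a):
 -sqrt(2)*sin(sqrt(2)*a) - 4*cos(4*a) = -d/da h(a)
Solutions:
 h(a) = C1 + sin(4*a) - cos(sqrt(2)*a)


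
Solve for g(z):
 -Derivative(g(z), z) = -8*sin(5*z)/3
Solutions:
 g(z) = C1 - 8*cos(5*z)/15


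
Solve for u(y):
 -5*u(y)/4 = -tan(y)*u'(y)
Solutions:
 u(y) = C1*sin(y)^(5/4)


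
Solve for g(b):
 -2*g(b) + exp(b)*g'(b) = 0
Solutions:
 g(b) = C1*exp(-2*exp(-b))


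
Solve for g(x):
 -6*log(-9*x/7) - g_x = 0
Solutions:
 g(x) = C1 - 6*x*log(-x) + 6*x*(-2*log(3) + 1 + log(7))


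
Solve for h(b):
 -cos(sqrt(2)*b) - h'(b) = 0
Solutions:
 h(b) = C1 - sqrt(2)*sin(sqrt(2)*b)/2


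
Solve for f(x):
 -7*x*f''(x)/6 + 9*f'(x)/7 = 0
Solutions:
 f(x) = C1 + C2*x^(103/49)


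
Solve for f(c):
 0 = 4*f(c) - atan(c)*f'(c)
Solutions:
 f(c) = C1*exp(4*Integral(1/atan(c), c))


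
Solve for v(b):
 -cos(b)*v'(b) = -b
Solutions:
 v(b) = C1 + Integral(b/cos(b), b)


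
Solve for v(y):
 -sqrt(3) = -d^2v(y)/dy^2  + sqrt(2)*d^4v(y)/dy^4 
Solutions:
 v(y) = C1 + C2*y + C3*exp(-2^(3/4)*y/2) + C4*exp(2^(3/4)*y/2) + sqrt(3)*y^2/2


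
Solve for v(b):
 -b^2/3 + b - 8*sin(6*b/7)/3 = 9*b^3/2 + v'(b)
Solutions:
 v(b) = C1 - 9*b^4/8 - b^3/9 + b^2/2 + 28*cos(6*b/7)/9


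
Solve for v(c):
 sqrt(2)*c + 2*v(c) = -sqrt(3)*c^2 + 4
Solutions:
 v(c) = -sqrt(3)*c^2/2 - sqrt(2)*c/2 + 2


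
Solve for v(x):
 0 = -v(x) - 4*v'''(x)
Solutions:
 v(x) = C3*exp(-2^(1/3)*x/2) + (C1*sin(2^(1/3)*sqrt(3)*x/4) + C2*cos(2^(1/3)*sqrt(3)*x/4))*exp(2^(1/3)*x/4)


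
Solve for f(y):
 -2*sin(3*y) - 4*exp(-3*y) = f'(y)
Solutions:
 f(y) = C1 + 2*cos(3*y)/3 + 4*exp(-3*y)/3


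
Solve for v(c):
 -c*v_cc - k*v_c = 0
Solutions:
 v(c) = C1 + c^(1 - re(k))*(C2*sin(log(c)*Abs(im(k))) + C3*cos(log(c)*im(k)))


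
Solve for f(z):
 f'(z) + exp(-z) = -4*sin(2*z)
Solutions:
 f(z) = C1 + 2*cos(2*z) + exp(-z)


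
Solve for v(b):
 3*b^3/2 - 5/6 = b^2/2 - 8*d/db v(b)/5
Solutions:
 v(b) = C1 - 15*b^4/64 + 5*b^3/48 + 25*b/48


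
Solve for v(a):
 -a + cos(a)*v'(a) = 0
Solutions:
 v(a) = C1 + Integral(a/cos(a), a)


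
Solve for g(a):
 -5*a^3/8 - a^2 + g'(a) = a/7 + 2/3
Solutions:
 g(a) = C1 + 5*a^4/32 + a^3/3 + a^2/14 + 2*a/3


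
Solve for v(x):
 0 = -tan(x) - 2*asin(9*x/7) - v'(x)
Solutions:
 v(x) = C1 - 2*x*asin(9*x/7) - 2*sqrt(49 - 81*x^2)/9 + log(cos(x))


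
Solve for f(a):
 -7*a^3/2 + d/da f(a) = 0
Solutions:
 f(a) = C1 + 7*a^4/8


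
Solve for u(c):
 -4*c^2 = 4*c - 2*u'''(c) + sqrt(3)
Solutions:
 u(c) = C1 + C2*c + C3*c^2 + c^5/30 + c^4/12 + sqrt(3)*c^3/12


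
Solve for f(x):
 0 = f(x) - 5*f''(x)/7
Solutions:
 f(x) = C1*exp(-sqrt(35)*x/5) + C2*exp(sqrt(35)*x/5)


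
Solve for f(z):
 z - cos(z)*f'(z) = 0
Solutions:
 f(z) = C1 + Integral(z/cos(z), z)


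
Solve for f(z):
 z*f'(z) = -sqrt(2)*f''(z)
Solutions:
 f(z) = C1 + C2*erf(2^(1/4)*z/2)


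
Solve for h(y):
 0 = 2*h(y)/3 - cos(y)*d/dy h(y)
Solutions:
 h(y) = C1*(sin(y) + 1)^(1/3)/(sin(y) - 1)^(1/3)


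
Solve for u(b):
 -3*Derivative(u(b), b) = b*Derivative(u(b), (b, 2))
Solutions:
 u(b) = C1 + C2/b^2


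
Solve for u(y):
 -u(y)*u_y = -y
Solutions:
 u(y) = -sqrt(C1 + y^2)
 u(y) = sqrt(C1 + y^2)


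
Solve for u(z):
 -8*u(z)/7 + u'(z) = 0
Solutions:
 u(z) = C1*exp(8*z/7)


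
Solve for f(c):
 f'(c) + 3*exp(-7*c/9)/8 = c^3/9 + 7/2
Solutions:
 f(c) = C1 + c^4/36 + 7*c/2 + 27*exp(-7*c/9)/56


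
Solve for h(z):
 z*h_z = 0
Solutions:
 h(z) = C1


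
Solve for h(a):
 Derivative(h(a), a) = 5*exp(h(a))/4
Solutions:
 h(a) = log(-1/(C1 + 5*a)) + 2*log(2)


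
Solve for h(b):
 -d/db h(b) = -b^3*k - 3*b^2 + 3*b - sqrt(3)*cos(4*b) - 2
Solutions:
 h(b) = C1 + b^4*k/4 + b^3 - 3*b^2/2 + 2*b + sqrt(3)*sin(4*b)/4


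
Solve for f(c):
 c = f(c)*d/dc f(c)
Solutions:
 f(c) = -sqrt(C1 + c^2)
 f(c) = sqrt(C1 + c^2)


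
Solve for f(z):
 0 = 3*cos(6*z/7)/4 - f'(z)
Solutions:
 f(z) = C1 + 7*sin(6*z/7)/8


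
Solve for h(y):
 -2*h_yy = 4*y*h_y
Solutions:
 h(y) = C1 + C2*erf(y)


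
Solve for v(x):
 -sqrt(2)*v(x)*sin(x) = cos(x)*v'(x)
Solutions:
 v(x) = C1*cos(x)^(sqrt(2))


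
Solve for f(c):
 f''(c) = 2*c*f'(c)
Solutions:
 f(c) = C1 + C2*erfi(c)


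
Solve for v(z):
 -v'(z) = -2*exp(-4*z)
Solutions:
 v(z) = C1 - exp(-4*z)/2


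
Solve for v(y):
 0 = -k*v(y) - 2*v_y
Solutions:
 v(y) = C1*exp(-k*y/2)


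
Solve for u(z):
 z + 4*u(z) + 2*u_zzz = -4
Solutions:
 u(z) = C3*exp(-2^(1/3)*z) - z/4 + (C1*sin(2^(1/3)*sqrt(3)*z/2) + C2*cos(2^(1/3)*sqrt(3)*z/2))*exp(2^(1/3)*z/2) - 1


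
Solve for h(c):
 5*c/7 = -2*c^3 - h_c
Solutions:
 h(c) = C1 - c^4/2 - 5*c^2/14


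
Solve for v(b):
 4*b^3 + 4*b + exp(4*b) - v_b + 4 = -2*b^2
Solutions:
 v(b) = C1 + b^4 + 2*b^3/3 + 2*b^2 + 4*b + exp(4*b)/4


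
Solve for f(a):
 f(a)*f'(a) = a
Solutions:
 f(a) = -sqrt(C1 + a^2)
 f(a) = sqrt(C1 + a^2)


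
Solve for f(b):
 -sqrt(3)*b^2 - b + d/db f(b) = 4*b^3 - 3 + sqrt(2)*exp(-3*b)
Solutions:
 f(b) = C1 + b^4 + sqrt(3)*b^3/3 + b^2/2 - 3*b - sqrt(2)*exp(-3*b)/3


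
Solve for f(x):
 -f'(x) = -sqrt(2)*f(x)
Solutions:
 f(x) = C1*exp(sqrt(2)*x)


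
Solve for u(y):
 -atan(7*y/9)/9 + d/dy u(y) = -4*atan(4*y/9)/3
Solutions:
 u(y) = C1 - 4*y*atan(4*y/9)/3 + y*atan(7*y/9)/9 + 3*log(16*y^2 + 81)/2 - log(49*y^2 + 81)/14


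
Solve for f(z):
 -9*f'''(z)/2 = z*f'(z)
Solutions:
 f(z) = C1 + Integral(C2*airyai(-6^(1/3)*z/3) + C3*airybi(-6^(1/3)*z/3), z)


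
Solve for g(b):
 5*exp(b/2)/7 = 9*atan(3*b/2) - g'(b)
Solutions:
 g(b) = C1 + 9*b*atan(3*b/2) - 10*exp(b/2)/7 - 3*log(9*b^2 + 4)


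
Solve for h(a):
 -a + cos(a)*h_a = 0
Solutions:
 h(a) = C1 + Integral(a/cos(a), a)


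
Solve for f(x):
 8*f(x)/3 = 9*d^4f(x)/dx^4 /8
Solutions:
 f(x) = C1*exp(-2*sqrt(2)*3^(1/4)*x/3) + C2*exp(2*sqrt(2)*3^(1/4)*x/3) + C3*sin(2*sqrt(2)*3^(1/4)*x/3) + C4*cos(2*sqrt(2)*3^(1/4)*x/3)


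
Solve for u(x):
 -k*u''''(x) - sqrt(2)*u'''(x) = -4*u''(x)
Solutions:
 u(x) = C1 + C2*x + C3*exp(sqrt(2)*x*(sqrt(8*k + 1) - 1)/(2*k)) + C4*exp(-sqrt(2)*x*(sqrt(8*k + 1) + 1)/(2*k))


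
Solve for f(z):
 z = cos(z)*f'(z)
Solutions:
 f(z) = C1 + Integral(z/cos(z), z)


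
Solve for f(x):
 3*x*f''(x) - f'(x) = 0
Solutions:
 f(x) = C1 + C2*x^(4/3)


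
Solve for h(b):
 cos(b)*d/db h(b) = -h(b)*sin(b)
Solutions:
 h(b) = C1*cos(b)


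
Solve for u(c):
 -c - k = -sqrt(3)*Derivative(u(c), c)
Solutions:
 u(c) = C1 + sqrt(3)*c^2/6 + sqrt(3)*c*k/3


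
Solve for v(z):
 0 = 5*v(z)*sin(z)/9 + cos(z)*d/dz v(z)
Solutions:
 v(z) = C1*cos(z)^(5/9)


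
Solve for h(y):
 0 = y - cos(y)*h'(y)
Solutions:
 h(y) = C1 + Integral(y/cos(y), y)


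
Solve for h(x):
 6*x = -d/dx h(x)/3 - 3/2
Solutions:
 h(x) = C1 - 9*x^2 - 9*x/2


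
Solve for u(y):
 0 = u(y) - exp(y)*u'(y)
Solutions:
 u(y) = C1*exp(-exp(-y))


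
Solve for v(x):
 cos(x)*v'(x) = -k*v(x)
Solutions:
 v(x) = C1*exp(k*(log(sin(x) - 1) - log(sin(x) + 1))/2)


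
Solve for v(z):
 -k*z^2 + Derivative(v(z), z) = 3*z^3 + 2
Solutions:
 v(z) = C1 + k*z^3/3 + 3*z^4/4 + 2*z


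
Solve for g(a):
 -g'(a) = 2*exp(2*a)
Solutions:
 g(a) = C1 - exp(2*a)


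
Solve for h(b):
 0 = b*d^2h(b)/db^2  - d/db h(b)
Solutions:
 h(b) = C1 + C2*b^2


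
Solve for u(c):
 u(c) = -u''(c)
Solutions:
 u(c) = C1*sin(c) + C2*cos(c)


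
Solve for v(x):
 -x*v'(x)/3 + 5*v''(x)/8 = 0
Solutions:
 v(x) = C1 + C2*erfi(2*sqrt(15)*x/15)


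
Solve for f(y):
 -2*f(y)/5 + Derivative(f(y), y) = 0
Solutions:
 f(y) = C1*exp(2*y/5)


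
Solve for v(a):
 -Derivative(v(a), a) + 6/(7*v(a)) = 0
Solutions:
 v(a) = -sqrt(C1 + 84*a)/7
 v(a) = sqrt(C1 + 84*a)/7


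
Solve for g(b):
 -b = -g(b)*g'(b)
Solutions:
 g(b) = -sqrt(C1 + b^2)
 g(b) = sqrt(C1 + b^2)


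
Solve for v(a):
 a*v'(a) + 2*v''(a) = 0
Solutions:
 v(a) = C1 + C2*erf(a/2)


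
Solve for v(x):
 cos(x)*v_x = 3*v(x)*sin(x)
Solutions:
 v(x) = C1/cos(x)^3


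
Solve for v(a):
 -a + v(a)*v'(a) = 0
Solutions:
 v(a) = -sqrt(C1 + a^2)
 v(a) = sqrt(C1 + a^2)


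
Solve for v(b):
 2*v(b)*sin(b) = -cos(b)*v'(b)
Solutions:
 v(b) = C1*cos(b)^2


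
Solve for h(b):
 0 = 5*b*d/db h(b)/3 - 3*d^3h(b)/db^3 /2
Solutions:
 h(b) = C1 + Integral(C2*airyai(30^(1/3)*b/3) + C3*airybi(30^(1/3)*b/3), b)


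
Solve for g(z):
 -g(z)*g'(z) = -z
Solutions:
 g(z) = -sqrt(C1 + z^2)
 g(z) = sqrt(C1 + z^2)


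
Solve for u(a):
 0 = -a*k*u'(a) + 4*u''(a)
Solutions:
 u(a) = Piecewise((-sqrt(2)*sqrt(pi)*C1*erf(sqrt(2)*a*sqrt(-k)/4)/sqrt(-k) - C2, (k > 0) | (k < 0)), (-C1*a - C2, True))


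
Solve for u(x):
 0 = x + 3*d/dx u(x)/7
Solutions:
 u(x) = C1 - 7*x^2/6


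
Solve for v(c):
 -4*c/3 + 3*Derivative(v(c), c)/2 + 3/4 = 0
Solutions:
 v(c) = C1 + 4*c^2/9 - c/2


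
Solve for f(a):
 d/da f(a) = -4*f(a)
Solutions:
 f(a) = C1*exp(-4*a)


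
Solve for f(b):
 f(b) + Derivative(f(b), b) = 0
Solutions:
 f(b) = C1*exp(-b)


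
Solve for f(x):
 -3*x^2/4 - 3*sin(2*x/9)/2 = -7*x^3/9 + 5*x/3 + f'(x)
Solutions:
 f(x) = C1 + 7*x^4/36 - x^3/4 - 5*x^2/6 + 27*cos(2*x/9)/4


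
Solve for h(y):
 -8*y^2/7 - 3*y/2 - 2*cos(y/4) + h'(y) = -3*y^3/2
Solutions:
 h(y) = C1 - 3*y^4/8 + 8*y^3/21 + 3*y^2/4 + 8*sin(y/4)


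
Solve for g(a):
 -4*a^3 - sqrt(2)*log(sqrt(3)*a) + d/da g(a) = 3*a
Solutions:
 g(a) = C1 + a^4 + 3*a^2/2 + sqrt(2)*a*log(a) - sqrt(2)*a + sqrt(2)*a*log(3)/2


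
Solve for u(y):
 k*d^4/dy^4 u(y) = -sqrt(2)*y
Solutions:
 u(y) = C1 + C2*y + C3*y^2 + C4*y^3 - sqrt(2)*y^5/(120*k)


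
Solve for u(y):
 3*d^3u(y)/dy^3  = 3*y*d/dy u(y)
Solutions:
 u(y) = C1 + Integral(C2*airyai(y) + C3*airybi(y), y)


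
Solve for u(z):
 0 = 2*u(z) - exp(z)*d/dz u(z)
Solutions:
 u(z) = C1*exp(-2*exp(-z))


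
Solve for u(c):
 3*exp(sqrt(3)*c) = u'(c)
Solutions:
 u(c) = C1 + sqrt(3)*exp(sqrt(3)*c)


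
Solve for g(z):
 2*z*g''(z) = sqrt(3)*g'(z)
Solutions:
 g(z) = C1 + C2*z^(sqrt(3)/2 + 1)


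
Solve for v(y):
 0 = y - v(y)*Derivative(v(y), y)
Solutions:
 v(y) = -sqrt(C1 + y^2)
 v(y) = sqrt(C1 + y^2)


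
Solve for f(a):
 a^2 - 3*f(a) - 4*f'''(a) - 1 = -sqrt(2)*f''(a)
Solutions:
 f(a) = C1*exp(a*(2^(2/3)/(-sqrt(2) + sqrt(-2 + (324 - sqrt(2))^2) + 324)^(1/3) + 2*sqrt(2) + 2^(1/3)*(-sqrt(2) + sqrt(-2 + (324 - sqrt(2))^2) + 324)^(1/3))/24)*sin(2^(1/3)*sqrt(3)*a*(-(-sqrt(2) + sqrt(-2 + (324 - sqrt(2))^2) + 324)^(1/3) + 2^(1/3)/(-sqrt(2) + sqrt(-2 + (324 - sqrt(2))^2) + 324)^(1/3))/24) + C2*exp(a*(2^(2/3)/(-sqrt(2) + sqrt(-2 + (324 - sqrt(2))^2) + 324)^(1/3) + 2*sqrt(2) + 2^(1/3)*(-sqrt(2) + sqrt(-2 + (324 - sqrt(2))^2) + 324)^(1/3))/24)*cos(2^(1/3)*sqrt(3)*a*(-(-sqrt(2) + sqrt(-2 + (324 - sqrt(2))^2) + 324)^(1/3) + 2^(1/3)/(-sqrt(2) + sqrt(-2 + (324 - sqrt(2))^2) + 324)^(1/3))/24) + C3*exp(a*(-2^(1/3)*(-sqrt(2) + sqrt(-2 + (324 - sqrt(2))^2) + 324)^(1/3) - 2^(2/3)/(-sqrt(2) + sqrt(-2 + (324 - sqrt(2))^2) + 324)^(1/3) + sqrt(2))/12) + a^2/3 - 1/3 + 2*sqrt(2)/9


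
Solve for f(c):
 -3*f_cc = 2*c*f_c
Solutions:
 f(c) = C1 + C2*erf(sqrt(3)*c/3)


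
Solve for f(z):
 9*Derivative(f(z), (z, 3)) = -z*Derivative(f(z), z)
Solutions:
 f(z) = C1 + Integral(C2*airyai(-3^(1/3)*z/3) + C3*airybi(-3^(1/3)*z/3), z)


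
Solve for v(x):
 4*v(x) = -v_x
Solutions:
 v(x) = C1*exp(-4*x)


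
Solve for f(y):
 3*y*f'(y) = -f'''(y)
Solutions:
 f(y) = C1 + Integral(C2*airyai(-3^(1/3)*y) + C3*airybi(-3^(1/3)*y), y)


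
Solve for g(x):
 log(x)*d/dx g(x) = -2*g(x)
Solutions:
 g(x) = C1*exp(-2*li(x))


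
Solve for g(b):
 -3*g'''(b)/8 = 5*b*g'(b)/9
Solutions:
 g(b) = C1 + Integral(C2*airyai(-2*5^(1/3)*b/3) + C3*airybi(-2*5^(1/3)*b/3), b)


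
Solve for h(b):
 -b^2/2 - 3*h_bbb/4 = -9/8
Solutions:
 h(b) = C1 + C2*b + C3*b^2 - b^5/90 + b^3/4


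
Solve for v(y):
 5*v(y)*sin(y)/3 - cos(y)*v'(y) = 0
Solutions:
 v(y) = C1/cos(y)^(5/3)


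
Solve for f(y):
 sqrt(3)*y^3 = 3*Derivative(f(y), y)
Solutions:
 f(y) = C1 + sqrt(3)*y^4/12


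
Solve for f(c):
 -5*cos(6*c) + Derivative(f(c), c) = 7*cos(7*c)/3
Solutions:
 f(c) = C1 + 5*sin(6*c)/6 + sin(7*c)/3


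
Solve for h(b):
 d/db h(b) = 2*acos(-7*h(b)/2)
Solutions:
 Integral(1/acos(-7*_y/2), (_y, h(b))) = C1 + 2*b


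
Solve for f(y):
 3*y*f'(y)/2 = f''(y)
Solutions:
 f(y) = C1 + C2*erfi(sqrt(3)*y/2)


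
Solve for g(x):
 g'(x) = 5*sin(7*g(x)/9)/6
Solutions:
 -5*x/6 + 9*log(cos(7*g(x)/9) - 1)/14 - 9*log(cos(7*g(x)/9) + 1)/14 = C1


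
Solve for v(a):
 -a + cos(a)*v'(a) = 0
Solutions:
 v(a) = C1 + Integral(a/cos(a), a)


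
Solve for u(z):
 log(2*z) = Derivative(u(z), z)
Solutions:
 u(z) = C1 + z*log(z) - z + z*log(2)


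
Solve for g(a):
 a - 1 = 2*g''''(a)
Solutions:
 g(a) = C1 + C2*a + C3*a^2 + C4*a^3 + a^5/240 - a^4/48


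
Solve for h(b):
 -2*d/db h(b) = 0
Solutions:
 h(b) = C1


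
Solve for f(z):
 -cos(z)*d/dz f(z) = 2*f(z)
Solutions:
 f(z) = C1*(sin(z) - 1)/(sin(z) + 1)


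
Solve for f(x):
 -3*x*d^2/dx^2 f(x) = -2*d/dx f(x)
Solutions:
 f(x) = C1 + C2*x^(5/3)


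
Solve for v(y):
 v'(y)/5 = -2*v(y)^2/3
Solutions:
 v(y) = 3/(C1 + 10*y)


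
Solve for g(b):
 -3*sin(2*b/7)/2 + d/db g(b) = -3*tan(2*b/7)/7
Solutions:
 g(b) = C1 + 3*log(cos(2*b/7))/2 - 21*cos(2*b/7)/4


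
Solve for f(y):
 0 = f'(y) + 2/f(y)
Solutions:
 f(y) = -sqrt(C1 - 4*y)
 f(y) = sqrt(C1 - 4*y)


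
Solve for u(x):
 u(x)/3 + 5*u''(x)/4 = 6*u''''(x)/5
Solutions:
 u(x) = C1*exp(-sqrt(3)*x*sqrt(25 + sqrt(1265))/12) + C2*exp(sqrt(3)*x*sqrt(25 + sqrt(1265))/12) + C3*sin(sqrt(3)*x*sqrt(-25 + sqrt(1265))/12) + C4*cos(sqrt(3)*x*sqrt(-25 + sqrt(1265))/12)


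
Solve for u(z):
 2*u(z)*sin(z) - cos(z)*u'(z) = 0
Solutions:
 u(z) = C1/cos(z)^2


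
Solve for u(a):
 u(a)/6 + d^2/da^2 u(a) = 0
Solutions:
 u(a) = C1*sin(sqrt(6)*a/6) + C2*cos(sqrt(6)*a/6)


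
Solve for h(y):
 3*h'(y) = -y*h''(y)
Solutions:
 h(y) = C1 + C2/y^2


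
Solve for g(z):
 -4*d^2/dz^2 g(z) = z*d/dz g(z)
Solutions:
 g(z) = C1 + C2*erf(sqrt(2)*z/4)


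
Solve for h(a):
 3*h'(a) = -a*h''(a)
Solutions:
 h(a) = C1 + C2/a^2


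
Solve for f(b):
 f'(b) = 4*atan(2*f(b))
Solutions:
 Integral(1/atan(2*_y), (_y, f(b))) = C1 + 4*b


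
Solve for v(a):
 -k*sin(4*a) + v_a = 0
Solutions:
 v(a) = C1 - k*cos(4*a)/4


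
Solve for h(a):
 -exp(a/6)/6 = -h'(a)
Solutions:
 h(a) = C1 + exp(a/6)


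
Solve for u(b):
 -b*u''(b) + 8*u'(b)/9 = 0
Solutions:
 u(b) = C1 + C2*b^(17/9)


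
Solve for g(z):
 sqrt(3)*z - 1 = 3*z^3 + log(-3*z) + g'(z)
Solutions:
 g(z) = C1 - 3*z^4/4 + sqrt(3)*z^2/2 - z*log(-z) - z*log(3)


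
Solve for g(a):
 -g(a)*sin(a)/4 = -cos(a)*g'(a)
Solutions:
 g(a) = C1/cos(a)^(1/4)


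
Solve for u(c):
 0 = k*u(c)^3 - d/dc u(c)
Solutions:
 u(c) = -sqrt(2)*sqrt(-1/(C1 + c*k))/2
 u(c) = sqrt(2)*sqrt(-1/(C1 + c*k))/2


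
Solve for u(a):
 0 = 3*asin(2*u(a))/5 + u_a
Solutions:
 Integral(1/asin(2*_y), (_y, u(a))) = C1 - 3*a/5


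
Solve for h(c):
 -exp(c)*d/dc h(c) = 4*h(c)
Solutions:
 h(c) = C1*exp(4*exp(-c))


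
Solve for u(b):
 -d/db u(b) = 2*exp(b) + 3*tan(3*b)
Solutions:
 u(b) = C1 - 2*exp(b) + log(cos(3*b))


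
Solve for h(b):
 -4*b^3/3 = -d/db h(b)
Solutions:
 h(b) = C1 + b^4/3


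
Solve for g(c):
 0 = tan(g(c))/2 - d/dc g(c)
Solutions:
 g(c) = pi - asin(C1*exp(c/2))
 g(c) = asin(C1*exp(c/2))


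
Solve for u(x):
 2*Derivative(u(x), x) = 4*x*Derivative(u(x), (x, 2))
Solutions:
 u(x) = C1 + C2*x^(3/2)


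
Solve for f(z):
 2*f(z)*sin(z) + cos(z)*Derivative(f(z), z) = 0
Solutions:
 f(z) = C1*cos(z)^2


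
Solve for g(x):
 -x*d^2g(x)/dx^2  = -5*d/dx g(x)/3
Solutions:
 g(x) = C1 + C2*x^(8/3)


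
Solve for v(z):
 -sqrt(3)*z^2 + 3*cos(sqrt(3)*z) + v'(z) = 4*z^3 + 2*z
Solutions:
 v(z) = C1 + z^4 + sqrt(3)*z^3/3 + z^2 - sqrt(3)*sin(sqrt(3)*z)


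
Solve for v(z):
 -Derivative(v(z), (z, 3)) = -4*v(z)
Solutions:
 v(z) = C3*exp(2^(2/3)*z) + (C1*sin(2^(2/3)*sqrt(3)*z/2) + C2*cos(2^(2/3)*sqrt(3)*z/2))*exp(-2^(2/3)*z/2)


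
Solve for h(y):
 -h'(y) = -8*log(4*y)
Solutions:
 h(y) = C1 + 8*y*log(y) - 8*y + y*log(65536)


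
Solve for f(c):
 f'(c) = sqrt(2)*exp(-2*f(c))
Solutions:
 f(c) = log(-sqrt(C1 + 2*sqrt(2)*c))
 f(c) = log(C1 + 2*sqrt(2)*c)/2


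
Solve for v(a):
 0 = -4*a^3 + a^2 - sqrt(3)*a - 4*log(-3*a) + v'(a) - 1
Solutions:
 v(a) = C1 + a^4 - a^3/3 + sqrt(3)*a^2/2 + 4*a*log(-a) + a*(-3 + 4*log(3))


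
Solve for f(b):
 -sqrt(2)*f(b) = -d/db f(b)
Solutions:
 f(b) = C1*exp(sqrt(2)*b)


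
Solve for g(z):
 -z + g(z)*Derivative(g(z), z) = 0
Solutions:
 g(z) = -sqrt(C1 + z^2)
 g(z) = sqrt(C1 + z^2)


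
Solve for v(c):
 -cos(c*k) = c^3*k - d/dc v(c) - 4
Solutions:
 v(c) = C1 + c^4*k/4 - 4*c + sin(c*k)/k


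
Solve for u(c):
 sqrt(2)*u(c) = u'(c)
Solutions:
 u(c) = C1*exp(sqrt(2)*c)


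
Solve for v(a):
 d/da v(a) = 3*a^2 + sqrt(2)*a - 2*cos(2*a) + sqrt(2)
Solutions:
 v(a) = C1 + a^3 + sqrt(2)*a^2/2 + sqrt(2)*a - sin(2*a)


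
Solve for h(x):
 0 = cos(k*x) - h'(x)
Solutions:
 h(x) = C1 + sin(k*x)/k


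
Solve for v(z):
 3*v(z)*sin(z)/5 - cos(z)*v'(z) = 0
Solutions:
 v(z) = C1/cos(z)^(3/5)


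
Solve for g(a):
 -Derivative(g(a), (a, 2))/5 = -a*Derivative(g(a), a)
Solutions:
 g(a) = C1 + C2*erfi(sqrt(10)*a/2)


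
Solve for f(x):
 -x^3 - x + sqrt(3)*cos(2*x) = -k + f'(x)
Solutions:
 f(x) = C1 + k*x - x^4/4 - x^2/2 + sqrt(3)*sin(2*x)/2


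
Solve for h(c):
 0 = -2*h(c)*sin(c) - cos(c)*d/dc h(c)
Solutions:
 h(c) = C1*cos(c)^2


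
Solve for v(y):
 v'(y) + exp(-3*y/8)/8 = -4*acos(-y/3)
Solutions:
 v(y) = C1 - 4*y*acos(-y/3) - 4*sqrt(9 - y^2) + exp(-3*y/8)/3


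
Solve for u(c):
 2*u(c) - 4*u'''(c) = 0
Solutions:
 u(c) = C3*exp(2^(2/3)*c/2) + (C1*sin(2^(2/3)*sqrt(3)*c/4) + C2*cos(2^(2/3)*sqrt(3)*c/4))*exp(-2^(2/3)*c/4)


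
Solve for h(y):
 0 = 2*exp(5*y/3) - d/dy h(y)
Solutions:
 h(y) = C1 + 6*exp(5*y/3)/5


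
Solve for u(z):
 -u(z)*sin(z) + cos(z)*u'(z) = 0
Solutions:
 u(z) = C1/cos(z)


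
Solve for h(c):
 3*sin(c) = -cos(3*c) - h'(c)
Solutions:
 h(c) = C1 - sin(3*c)/3 + 3*cos(c)


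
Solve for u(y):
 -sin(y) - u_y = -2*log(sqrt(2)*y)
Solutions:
 u(y) = C1 + 2*y*log(y) - 2*y + y*log(2) + cos(y)


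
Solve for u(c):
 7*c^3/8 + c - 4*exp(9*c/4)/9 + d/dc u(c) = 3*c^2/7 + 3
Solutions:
 u(c) = C1 - 7*c^4/32 + c^3/7 - c^2/2 + 3*c + 16*exp(9*c/4)/81


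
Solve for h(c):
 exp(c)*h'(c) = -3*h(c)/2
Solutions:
 h(c) = C1*exp(3*exp(-c)/2)


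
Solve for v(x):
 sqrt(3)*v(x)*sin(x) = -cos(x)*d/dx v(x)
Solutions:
 v(x) = C1*cos(x)^(sqrt(3))


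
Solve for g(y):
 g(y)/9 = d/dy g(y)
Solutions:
 g(y) = C1*exp(y/9)


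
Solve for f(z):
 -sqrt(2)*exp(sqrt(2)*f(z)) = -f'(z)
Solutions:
 f(z) = sqrt(2)*(2*log(-1/(C1 + sqrt(2)*z)) - log(2))/4


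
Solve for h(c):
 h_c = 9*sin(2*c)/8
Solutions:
 h(c) = C1 - 9*cos(2*c)/16


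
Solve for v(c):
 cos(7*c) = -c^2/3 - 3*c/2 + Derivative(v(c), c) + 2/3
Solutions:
 v(c) = C1 + c^3/9 + 3*c^2/4 - 2*c/3 + sin(7*c)/7


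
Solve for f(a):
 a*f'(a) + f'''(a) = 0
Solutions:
 f(a) = C1 + Integral(C2*airyai(-a) + C3*airybi(-a), a)


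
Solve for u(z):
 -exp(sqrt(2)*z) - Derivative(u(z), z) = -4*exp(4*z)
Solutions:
 u(z) = C1 + exp(4*z) - sqrt(2)*exp(sqrt(2)*z)/2


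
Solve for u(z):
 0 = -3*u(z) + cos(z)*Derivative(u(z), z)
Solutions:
 u(z) = C1*(sin(z) + 1)^(3/2)/(sin(z) - 1)^(3/2)


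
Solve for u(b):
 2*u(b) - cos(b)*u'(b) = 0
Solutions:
 u(b) = C1*(sin(b) + 1)/(sin(b) - 1)


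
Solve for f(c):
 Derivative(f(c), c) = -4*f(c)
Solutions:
 f(c) = C1*exp(-4*c)


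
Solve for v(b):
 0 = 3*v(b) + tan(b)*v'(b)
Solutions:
 v(b) = C1/sin(b)^3


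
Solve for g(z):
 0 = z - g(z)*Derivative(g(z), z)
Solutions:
 g(z) = -sqrt(C1 + z^2)
 g(z) = sqrt(C1 + z^2)


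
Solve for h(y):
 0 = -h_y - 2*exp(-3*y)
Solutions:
 h(y) = C1 + 2*exp(-3*y)/3


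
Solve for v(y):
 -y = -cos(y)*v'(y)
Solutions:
 v(y) = C1 + Integral(y/cos(y), y)


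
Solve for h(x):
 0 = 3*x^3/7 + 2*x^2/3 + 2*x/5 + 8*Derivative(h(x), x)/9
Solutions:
 h(x) = C1 - 27*x^4/224 - x^3/4 - 9*x^2/40


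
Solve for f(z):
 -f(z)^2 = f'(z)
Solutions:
 f(z) = 1/(C1 + z)


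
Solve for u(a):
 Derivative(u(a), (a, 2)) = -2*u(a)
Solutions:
 u(a) = C1*sin(sqrt(2)*a) + C2*cos(sqrt(2)*a)


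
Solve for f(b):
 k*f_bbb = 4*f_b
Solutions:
 f(b) = C1 + C2*exp(-2*b*sqrt(1/k)) + C3*exp(2*b*sqrt(1/k))


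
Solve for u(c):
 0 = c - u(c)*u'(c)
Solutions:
 u(c) = -sqrt(C1 + c^2)
 u(c) = sqrt(C1 + c^2)


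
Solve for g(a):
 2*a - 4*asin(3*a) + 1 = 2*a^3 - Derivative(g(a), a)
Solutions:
 g(a) = C1 + a^4/2 - a^2 + 4*a*asin(3*a) - a + 4*sqrt(1 - 9*a^2)/3


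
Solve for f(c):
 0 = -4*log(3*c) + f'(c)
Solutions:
 f(c) = C1 + 4*c*log(c) - 4*c + c*log(81)


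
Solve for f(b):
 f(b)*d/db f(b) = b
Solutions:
 f(b) = -sqrt(C1 + b^2)
 f(b) = sqrt(C1 + b^2)


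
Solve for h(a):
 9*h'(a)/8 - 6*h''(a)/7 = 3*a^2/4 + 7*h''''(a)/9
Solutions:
 h(a) = C1 + C2*exp(-3*2^(1/3)*a*(-16/(147 + sqrt(23657))^(1/3) + 2^(1/3)*(147 + sqrt(23657))^(1/3))/56)*sin(3*2^(1/3)*sqrt(3)*a*(16/(147 + sqrt(23657))^(1/3) + 2^(1/3)*(147 + sqrt(23657))^(1/3))/56) + C3*exp(-3*2^(1/3)*a*(-16/(147 + sqrt(23657))^(1/3) + 2^(1/3)*(147 + sqrt(23657))^(1/3))/56)*cos(3*2^(1/3)*sqrt(3)*a*(16/(147 + sqrt(23657))^(1/3) + 2^(1/3)*(147 + sqrt(23657))^(1/3))/56) + C4*exp(3*2^(1/3)*a*(-16/(147 + sqrt(23657))^(1/3) + 2^(1/3)*(147 + sqrt(23657))^(1/3))/28) + 2*a^3/9 + 32*a^2/63 + 1024*a/1323


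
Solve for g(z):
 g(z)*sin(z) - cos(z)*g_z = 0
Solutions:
 g(z) = C1/cos(z)


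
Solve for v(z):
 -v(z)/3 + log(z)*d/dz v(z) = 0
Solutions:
 v(z) = C1*exp(li(z)/3)


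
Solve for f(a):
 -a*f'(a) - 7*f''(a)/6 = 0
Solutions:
 f(a) = C1 + C2*erf(sqrt(21)*a/7)


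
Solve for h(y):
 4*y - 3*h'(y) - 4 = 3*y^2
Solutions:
 h(y) = C1 - y^3/3 + 2*y^2/3 - 4*y/3


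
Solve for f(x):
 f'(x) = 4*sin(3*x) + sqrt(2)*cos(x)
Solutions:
 f(x) = C1 + sqrt(2)*sin(x) - 4*cos(3*x)/3


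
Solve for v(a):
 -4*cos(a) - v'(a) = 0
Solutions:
 v(a) = C1 - 4*sin(a)


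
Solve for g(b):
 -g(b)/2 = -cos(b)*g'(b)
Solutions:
 g(b) = C1*(sin(b) + 1)^(1/4)/(sin(b) - 1)^(1/4)


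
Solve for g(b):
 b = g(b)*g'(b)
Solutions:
 g(b) = -sqrt(C1 + b^2)
 g(b) = sqrt(C1 + b^2)


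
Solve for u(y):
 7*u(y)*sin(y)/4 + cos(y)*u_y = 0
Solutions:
 u(y) = C1*cos(y)^(7/4)


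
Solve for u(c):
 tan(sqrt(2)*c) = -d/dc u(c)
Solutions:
 u(c) = C1 + sqrt(2)*log(cos(sqrt(2)*c))/2


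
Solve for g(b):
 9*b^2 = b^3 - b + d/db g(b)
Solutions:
 g(b) = C1 - b^4/4 + 3*b^3 + b^2/2


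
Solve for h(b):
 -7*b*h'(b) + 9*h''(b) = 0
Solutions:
 h(b) = C1 + C2*erfi(sqrt(14)*b/6)


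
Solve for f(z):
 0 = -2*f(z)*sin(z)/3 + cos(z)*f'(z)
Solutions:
 f(z) = C1/cos(z)^(2/3)


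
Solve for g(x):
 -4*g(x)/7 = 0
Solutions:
 g(x) = 0


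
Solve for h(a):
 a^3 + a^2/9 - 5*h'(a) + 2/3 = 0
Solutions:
 h(a) = C1 + a^4/20 + a^3/135 + 2*a/15


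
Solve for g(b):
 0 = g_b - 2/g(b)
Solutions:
 g(b) = -sqrt(C1 + 4*b)
 g(b) = sqrt(C1 + 4*b)


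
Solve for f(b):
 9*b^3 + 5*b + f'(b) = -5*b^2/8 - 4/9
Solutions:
 f(b) = C1 - 9*b^4/4 - 5*b^3/24 - 5*b^2/2 - 4*b/9


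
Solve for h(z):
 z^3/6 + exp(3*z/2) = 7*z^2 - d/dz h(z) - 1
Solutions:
 h(z) = C1 - z^4/24 + 7*z^3/3 - z - 2*exp(3*z/2)/3


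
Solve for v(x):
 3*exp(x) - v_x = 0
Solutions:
 v(x) = C1 + 3*exp(x)


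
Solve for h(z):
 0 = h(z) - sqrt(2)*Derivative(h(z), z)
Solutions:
 h(z) = C1*exp(sqrt(2)*z/2)


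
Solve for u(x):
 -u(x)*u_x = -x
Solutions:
 u(x) = -sqrt(C1 + x^2)
 u(x) = sqrt(C1 + x^2)


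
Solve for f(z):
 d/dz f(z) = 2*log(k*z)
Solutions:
 f(z) = C1 + 2*z*log(k*z) - 2*z


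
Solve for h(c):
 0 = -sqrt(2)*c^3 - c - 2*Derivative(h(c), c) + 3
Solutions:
 h(c) = C1 - sqrt(2)*c^4/8 - c^2/4 + 3*c/2


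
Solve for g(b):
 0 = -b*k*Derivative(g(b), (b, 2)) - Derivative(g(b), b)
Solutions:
 g(b) = C1 + b^(((re(k) - 1)*re(k) + im(k)^2)/(re(k)^2 + im(k)^2))*(C2*sin(log(b)*Abs(im(k))/(re(k)^2 + im(k)^2)) + C3*cos(log(b)*im(k)/(re(k)^2 + im(k)^2)))


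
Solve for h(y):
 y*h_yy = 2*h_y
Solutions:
 h(y) = C1 + C2*y^3


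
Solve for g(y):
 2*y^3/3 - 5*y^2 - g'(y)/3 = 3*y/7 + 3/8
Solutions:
 g(y) = C1 + y^4/2 - 5*y^3 - 9*y^2/14 - 9*y/8


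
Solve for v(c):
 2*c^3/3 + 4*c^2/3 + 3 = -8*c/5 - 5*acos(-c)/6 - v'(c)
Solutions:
 v(c) = C1 - c^4/6 - 4*c^3/9 - 4*c^2/5 - 5*c*acos(-c)/6 - 3*c - 5*sqrt(1 - c^2)/6


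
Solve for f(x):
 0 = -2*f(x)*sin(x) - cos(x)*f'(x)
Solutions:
 f(x) = C1*cos(x)^2


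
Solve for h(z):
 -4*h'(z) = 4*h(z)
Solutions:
 h(z) = C1*exp(-z)


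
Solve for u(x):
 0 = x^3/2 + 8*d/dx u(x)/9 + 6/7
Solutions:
 u(x) = C1 - 9*x^4/64 - 27*x/28


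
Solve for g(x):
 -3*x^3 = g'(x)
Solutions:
 g(x) = C1 - 3*x^4/4


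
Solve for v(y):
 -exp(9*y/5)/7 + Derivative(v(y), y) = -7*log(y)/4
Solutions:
 v(y) = C1 - 7*y*log(y)/4 + 7*y/4 + 5*exp(9*y/5)/63


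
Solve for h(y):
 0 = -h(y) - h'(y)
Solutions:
 h(y) = C1*exp(-y)


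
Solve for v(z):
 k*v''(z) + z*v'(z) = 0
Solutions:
 v(z) = C1 + C2*sqrt(k)*erf(sqrt(2)*z*sqrt(1/k)/2)


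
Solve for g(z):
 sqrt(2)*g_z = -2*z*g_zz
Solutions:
 g(z) = C1 + C2*z^(1 - sqrt(2)/2)


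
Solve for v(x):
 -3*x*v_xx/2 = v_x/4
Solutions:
 v(x) = C1 + C2*x^(5/6)


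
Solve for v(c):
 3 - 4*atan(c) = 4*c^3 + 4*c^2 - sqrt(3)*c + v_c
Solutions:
 v(c) = C1 - c^4 - 4*c^3/3 + sqrt(3)*c^2/2 - 4*c*atan(c) + 3*c + 2*log(c^2 + 1)


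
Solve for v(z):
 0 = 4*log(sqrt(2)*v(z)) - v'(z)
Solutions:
 -Integral(1/(2*log(_y) + log(2)), (_y, v(z)))/2 = C1 - z


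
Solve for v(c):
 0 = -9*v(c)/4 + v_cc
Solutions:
 v(c) = C1*exp(-3*c/2) + C2*exp(3*c/2)


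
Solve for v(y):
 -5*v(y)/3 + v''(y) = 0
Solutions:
 v(y) = C1*exp(-sqrt(15)*y/3) + C2*exp(sqrt(15)*y/3)


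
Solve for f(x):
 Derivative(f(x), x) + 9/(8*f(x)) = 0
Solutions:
 f(x) = -sqrt(C1 - 9*x)/2
 f(x) = sqrt(C1 - 9*x)/2


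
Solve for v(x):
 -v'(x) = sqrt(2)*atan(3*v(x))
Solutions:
 Integral(1/atan(3*_y), (_y, v(x))) = C1 - sqrt(2)*x


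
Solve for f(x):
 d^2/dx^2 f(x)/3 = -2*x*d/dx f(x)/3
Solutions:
 f(x) = C1 + C2*erf(x)


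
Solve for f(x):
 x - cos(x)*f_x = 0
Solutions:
 f(x) = C1 + Integral(x/cos(x), x)


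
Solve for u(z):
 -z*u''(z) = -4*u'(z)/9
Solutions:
 u(z) = C1 + C2*z^(13/9)


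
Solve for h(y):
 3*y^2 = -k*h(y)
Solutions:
 h(y) = -3*y^2/k
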